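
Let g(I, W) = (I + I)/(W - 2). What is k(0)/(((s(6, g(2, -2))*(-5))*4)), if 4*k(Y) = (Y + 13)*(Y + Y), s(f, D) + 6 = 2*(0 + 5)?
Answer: 0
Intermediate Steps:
g(I, W) = 2*I/(-2 + W) (g(I, W) = (2*I)/(-2 + W) = 2*I/(-2 + W))
s(f, D) = 4 (s(f, D) = -6 + 2*(0 + 5) = -6 + 2*5 = -6 + 10 = 4)
k(Y) = Y*(13 + Y)/2 (k(Y) = ((Y + 13)*(Y + Y))/4 = ((13 + Y)*(2*Y))/4 = (2*Y*(13 + Y))/4 = Y*(13 + Y)/2)
k(0)/(((s(6, g(2, -2))*(-5))*4)) = ((1/2)*0*(13 + 0))/(((4*(-5))*4)) = ((1/2)*0*13)/((-20*4)) = 0/(-80) = 0*(-1/80) = 0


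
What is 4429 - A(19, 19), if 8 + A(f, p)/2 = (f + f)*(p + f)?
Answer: 1557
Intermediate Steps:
A(f, p) = -16 + 4*f*(f + p) (A(f, p) = -16 + 2*((f + f)*(p + f)) = -16 + 2*((2*f)*(f + p)) = -16 + 2*(2*f*(f + p)) = -16 + 4*f*(f + p))
4429 - A(19, 19) = 4429 - (-16 + 4*19**2 + 4*19*19) = 4429 - (-16 + 4*361 + 1444) = 4429 - (-16 + 1444 + 1444) = 4429 - 1*2872 = 4429 - 2872 = 1557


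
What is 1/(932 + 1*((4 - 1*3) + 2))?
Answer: 1/935 ≈ 0.0010695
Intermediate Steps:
1/(932 + 1*((4 - 1*3) + 2)) = 1/(932 + 1*((4 - 3) + 2)) = 1/(932 + 1*(1 + 2)) = 1/(932 + 1*3) = 1/(932 + 3) = 1/935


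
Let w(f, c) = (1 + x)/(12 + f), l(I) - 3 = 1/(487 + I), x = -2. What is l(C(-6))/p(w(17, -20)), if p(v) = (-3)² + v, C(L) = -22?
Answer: 10121/30225 ≈ 0.33486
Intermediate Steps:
l(I) = 3 + 1/(487 + I)
w(f, c) = -1/(12 + f) (w(f, c) = (1 - 2)/(12 + f) = -1/(12 + f))
p(v) = 9 + v
l(C(-6))/p(w(17, -20)) = ((1462 + 3*(-22))/(487 - 22))/(9 - 1/(12 + 17)) = ((1462 - 66)/465)/(9 - 1/29) = ((1/465)*1396)/(9 - 1*1/29) = 1396/(465*(9 - 1/29)) = 1396/(465*(260/29)) = (1396/465)*(29/260) = 10121/30225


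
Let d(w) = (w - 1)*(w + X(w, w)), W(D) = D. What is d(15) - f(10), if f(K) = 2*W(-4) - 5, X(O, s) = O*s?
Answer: 3373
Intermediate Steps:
d(w) = (-1 + w)*(w + w²) (d(w) = (w - 1)*(w + w*w) = (-1 + w)*(w + w²))
f(K) = -13 (f(K) = 2*(-4) - 5 = -8 - 5 = -13)
d(15) - f(10) = (15³ - 1*15) - 1*(-13) = (3375 - 15) + 13 = 3360 + 13 = 3373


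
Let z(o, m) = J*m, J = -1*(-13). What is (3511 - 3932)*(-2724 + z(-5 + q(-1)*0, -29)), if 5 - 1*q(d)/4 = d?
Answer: 1305521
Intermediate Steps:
q(d) = 20 - 4*d
J = 13
z(o, m) = 13*m
(3511 - 3932)*(-2724 + z(-5 + q(-1)*0, -29)) = (3511 - 3932)*(-2724 + 13*(-29)) = -421*(-2724 - 377) = -421*(-3101) = 1305521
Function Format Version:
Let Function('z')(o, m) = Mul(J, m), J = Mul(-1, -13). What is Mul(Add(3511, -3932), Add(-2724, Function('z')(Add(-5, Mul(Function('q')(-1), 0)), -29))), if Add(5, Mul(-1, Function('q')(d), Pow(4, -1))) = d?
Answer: 1305521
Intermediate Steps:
Function('q')(d) = Add(20, Mul(-4, d))
J = 13
Function('z')(o, m) = Mul(13, m)
Mul(Add(3511, -3932), Add(-2724, Function('z')(Add(-5, Mul(Function('q')(-1), 0)), -29))) = Mul(Add(3511, -3932), Add(-2724, Mul(13, -29))) = Mul(-421, Add(-2724, -377)) = Mul(-421, -3101) = 1305521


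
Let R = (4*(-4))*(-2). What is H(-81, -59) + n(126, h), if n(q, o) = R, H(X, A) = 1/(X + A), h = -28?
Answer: 4479/140 ≈ 31.993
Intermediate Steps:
H(X, A) = 1/(A + X)
R = 32 (R = -16*(-2) = 32)
n(q, o) = 32
H(-81, -59) + n(126, h) = 1/(-59 - 81) + 32 = 1/(-140) + 32 = -1/140 + 32 = 4479/140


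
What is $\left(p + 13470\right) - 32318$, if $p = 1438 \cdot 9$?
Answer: $-5906$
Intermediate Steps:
$p = 12942$
$\left(p + 13470\right) - 32318 = \left(12942 + 13470\right) - 32318 = 26412 - 32318 = -5906$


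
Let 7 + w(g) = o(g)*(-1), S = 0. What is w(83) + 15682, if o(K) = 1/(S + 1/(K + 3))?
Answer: 15589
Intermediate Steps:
o(K) = 3 + K (o(K) = 1/(0 + 1/(K + 3)) = 1/(0 + 1/(3 + K)) = 1/(1/(3 + K)) = 3 + K)
w(g) = -10 - g (w(g) = -7 + (3 + g)*(-1) = -7 + (-3 - g) = -10 - g)
w(83) + 15682 = (-10 - 1*83) + 15682 = (-10 - 83) + 15682 = -93 + 15682 = 15589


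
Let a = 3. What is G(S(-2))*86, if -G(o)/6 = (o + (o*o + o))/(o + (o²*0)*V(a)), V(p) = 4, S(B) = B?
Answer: 0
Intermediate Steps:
G(o) = -6*(o² + 2*o)/o (G(o) = -6*(o + (o*o + o))/(o + (o²*0)*4) = -6*(o + (o² + o))/(o + 0*4) = -6*(o + (o + o²))/(o + 0) = -6*(o² + 2*o)/o)
G(S(-2))*86 = (-12 - 6*(-2))*86 = (-12 + 12)*86 = 0*86 = 0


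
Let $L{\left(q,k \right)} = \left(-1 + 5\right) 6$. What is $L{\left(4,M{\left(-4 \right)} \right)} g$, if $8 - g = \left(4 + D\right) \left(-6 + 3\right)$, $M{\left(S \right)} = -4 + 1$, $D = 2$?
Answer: $624$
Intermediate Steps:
$M{\left(S \right)} = -3$
$L{\left(q,k \right)} = 24$ ($L{\left(q,k \right)} = 4 \cdot 6 = 24$)
$g = 26$ ($g = 8 - \left(4 + 2\right) \left(-6 + 3\right) = 8 - 6 \left(-3\right) = 8 - -18 = 8 + 18 = 26$)
$L{\left(4,M{\left(-4 \right)} \right)} g = 24 \cdot 26 = 624$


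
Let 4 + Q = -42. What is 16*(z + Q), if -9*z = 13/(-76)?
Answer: -125804/171 ≈ -735.70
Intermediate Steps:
Q = -46 (Q = -4 - 42 = -46)
z = 13/684 (z = -13/(9*(-76)) = -13*(-1)/(9*76) = -⅑*(-13/76) = 13/684 ≈ 0.019006)
16*(z + Q) = 16*(13/684 - 46) = 16*(-31451/684) = -125804/171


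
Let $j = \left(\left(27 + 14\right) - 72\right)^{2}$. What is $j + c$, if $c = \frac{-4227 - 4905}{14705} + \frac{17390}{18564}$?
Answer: $\frac{7718336833}{8028930} \approx 961.32$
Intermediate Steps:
$j = 961$ ($j = \left(41 - 72\right)^{2} = \left(-31\right)^{2} = 961$)
$c = \frac{2535103}{8028930}$ ($c = \left(-9132\right) \frac{1}{14705} + 17390 \cdot \frac{1}{18564} = - \frac{9132}{14705} + \frac{8695}{9282} = \frac{2535103}{8028930} \approx 0.31575$)
$j + c = 961 + \frac{2535103}{8028930} = \frac{7718336833}{8028930}$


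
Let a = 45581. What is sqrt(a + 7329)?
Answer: sqrt(52910) ≈ 230.02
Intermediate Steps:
sqrt(a + 7329) = sqrt(45581 + 7329) = sqrt(52910)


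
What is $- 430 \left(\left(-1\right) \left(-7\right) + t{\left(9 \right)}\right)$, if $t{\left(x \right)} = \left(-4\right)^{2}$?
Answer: $-9890$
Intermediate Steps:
$t{\left(x \right)} = 16$
$- 430 \left(\left(-1\right) \left(-7\right) + t{\left(9 \right)}\right) = - 430 \left(\left(-1\right) \left(-7\right) + 16\right) = - 430 \left(7 + 16\right) = \left(-430\right) 23 = -9890$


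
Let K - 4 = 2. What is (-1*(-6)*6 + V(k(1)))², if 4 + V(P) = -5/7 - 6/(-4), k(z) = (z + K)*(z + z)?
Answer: 210681/196 ≈ 1074.9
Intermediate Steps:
K = 6 (K = 4 + 2 = 6)
k(z) = 2*z*(6 + z) (k(z) = (z + 6)*(z + z) = (6 + z)*(2*z) = 2*z*(6 + z))
V(P) = -45/14 (V(P) = -4 + (-5/7 - 6/(-4)) = -4 + (-5*⅐ - 6*(-¼)) = -4 + (-5/7 + 3/2) = -4 + 11/14 = -45/14)
(-1*(-6)*6 + V(k(1)))² = (-1*(-6)*6 - 45/14)² = (6*6 - 45/14)² = (36 - 45/14)² = (459/14)² = 210681/196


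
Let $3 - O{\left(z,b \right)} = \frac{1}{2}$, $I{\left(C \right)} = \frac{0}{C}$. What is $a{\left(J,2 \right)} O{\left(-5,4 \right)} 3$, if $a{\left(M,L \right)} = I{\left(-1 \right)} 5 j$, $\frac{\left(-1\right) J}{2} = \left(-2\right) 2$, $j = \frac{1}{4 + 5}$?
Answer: $0$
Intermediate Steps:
$j = \frac{1}{9} \approx 0.11111$
$J = 8$ ($J = - 2 \left(\left(-2\right) 2\right) = \left(-2\right) \left(-4\right) = 8$)
$I{\left(C \right)} = 0$
$O{\left(z,b \right)} = \frac{5}{2}$ ($O{\left(z,b \right)} = 3 - \frac{1}{2} = \frac{5}{2}$)
$a{\left(M,L \right)} = 0$ ($a{\left(M,L \right)} = 0 \cdot 5 \cdot \frac{1}{9} = 0 \cdot \frac{1}{9} = 0$)
$a{\left(J,2 \right)} O{\left(-5,4 \right)} 3 = 0 \cdot \frac{5}{2} \cdot 3 = 0 \cdot 3 = 0$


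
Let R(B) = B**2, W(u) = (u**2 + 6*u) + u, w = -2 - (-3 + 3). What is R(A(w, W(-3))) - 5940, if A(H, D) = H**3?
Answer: -5876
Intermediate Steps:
w = -2 (w = -2 - 1*0 = -2 + 0 = -2)
W(u) = u**2 + 7*u
R(A(w, W(-3))) - 5940 = ((-2)**3)**2 - 5940 = (-8)**2 - 5940 = 64 - 5940 = -5876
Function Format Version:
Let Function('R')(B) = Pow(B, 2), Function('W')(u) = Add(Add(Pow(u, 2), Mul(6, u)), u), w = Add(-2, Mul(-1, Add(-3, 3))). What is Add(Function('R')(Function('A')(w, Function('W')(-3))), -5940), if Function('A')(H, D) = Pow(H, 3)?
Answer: -5876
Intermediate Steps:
w = -2 (w = Add(-2, Mul(-1, 0)) = Add(-2, 0) = -2)
Function('W')(u) = Add(Pow(u, 2), Mul(7, u))
Add(Function('R')(Function('A')(w, Function('W')(-3))), -5940) = Add(Pow(Pow(-2, 3), 2), -5940) = Add(Pow(-8, 2), -5940) = Add(64, -5940) = -5876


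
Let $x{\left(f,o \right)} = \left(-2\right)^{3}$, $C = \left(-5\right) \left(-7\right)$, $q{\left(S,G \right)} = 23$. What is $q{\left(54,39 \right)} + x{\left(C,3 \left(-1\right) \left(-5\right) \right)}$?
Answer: $15$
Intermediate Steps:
$C = 35$
$x{\left(f,o \right)} = -8$
$q{\left(54,39 \right)} + x{\left(C,3 \left(-1\right) \left(-5\right) \right)} = 23 - 8 = 15$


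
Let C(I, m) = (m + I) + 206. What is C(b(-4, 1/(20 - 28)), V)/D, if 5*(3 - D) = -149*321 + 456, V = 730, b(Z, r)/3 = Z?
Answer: 35/359 ≈ 0.097493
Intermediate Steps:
b(Z, r) = 3*Z
C(I, m) = 206 + I + m (C(I, m) = (I + m) + 206 = 206 + I + m)
D = 47388/5 (D = 3 - (-149*321 + 456)/5 = 3 - (-47829 + 456)/5 = 3 - 1/5*(-47373) = 3 + 47373/5 = 47388/5 ≈ 9477.6)
C(b(-4, 1/(20 - 28)), V)/D = (206 + 3*(-4) + 730)/(47388/5) = (206 - 12 + 730)*(5/47388) = 924*(5/47388) = 35/359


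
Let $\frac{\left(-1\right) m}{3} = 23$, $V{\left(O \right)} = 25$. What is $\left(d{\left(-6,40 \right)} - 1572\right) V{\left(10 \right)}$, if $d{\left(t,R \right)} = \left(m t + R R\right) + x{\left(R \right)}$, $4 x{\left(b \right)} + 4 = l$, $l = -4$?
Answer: $11000$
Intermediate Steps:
$x{\left(b \right)} = -2$ ($x{\left(b \right)} = -1 + \frac{1}{4} \left(-4\right) = -1 - 1 = -2$)
$m = -69$ ($m = \left(-3\right) 23 = -69$)
$d{\left(t,R \right)} = -2 + R^{2} - 69 t$ ($d{\left(t,R \right)} = \left(- 69 t + R R\right) - 2 = \left(- 69 t + R^{2}\right) - 2 = \left(R^{2} - 69 t\right) - 2 = -2 + R^{2} - 69 t$)
$\left(d{\left(-6,40 \right)} - 1572\right) V{\left(10 \right)} = \left(\left(-2 + 40^{2} - -414\right) - 1572\right) 25 = \left(\left(-2 + 1600 + 414\right) - 1572\right) 25 = \left(2012 - 1572\right) 25 = 440 \cdot 25 = 11000$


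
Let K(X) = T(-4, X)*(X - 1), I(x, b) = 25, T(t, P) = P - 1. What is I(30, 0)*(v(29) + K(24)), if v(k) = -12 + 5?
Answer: 13050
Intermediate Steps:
T(t, P) = -1 + P
K(X) = (-1 + X)² (K(X) = (-1 + X)*(X - 1) = (-1 + X)*(-1 + X) = (-1 + X)²)
v(k) = -7
I(30, 0)*(v(29) + K(24)) = 25*(-7 + (-1 + 24)²) = 25*(-7 + 23²) = 25*(-7 + 529) = 25*522 = 13050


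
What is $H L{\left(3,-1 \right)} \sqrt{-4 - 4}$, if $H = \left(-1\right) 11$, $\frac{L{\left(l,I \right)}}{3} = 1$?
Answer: $- 66 i \sqrt{2} \approx - 93.338 i$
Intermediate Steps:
$L{\left(l,I \right)} = 3$ ($L{\left(l,I \right)} = 3 \cdot 1 = 3$)
$H = -11$
$H L{\left(3,-1 \right)} \sqrt{-4 - 4} = \left(-11\right) 3 \sqrt{-4 - 4} = - 33 \sqrt{-8} = - 33 \cdot 2 i \sqrt{2} = - 66 i \sqrt{2}$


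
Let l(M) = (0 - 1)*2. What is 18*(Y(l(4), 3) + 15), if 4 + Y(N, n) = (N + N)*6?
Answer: -234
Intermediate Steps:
l(M) = -2 (l(M) = -1*2 = -2)
Y(N, n) = -4 + 12*N (Y(N, n) = -4 + (N + N)*6 = -4 + (2*N)*6 = -4 + 12*N)
18*(Y(l(4), 3) + 15) = 18*((-4 + 12*(-2)) + 15) = 18*((-4 - 24) + 15) = 18*(-28 + 15) = 18*(-13) = -234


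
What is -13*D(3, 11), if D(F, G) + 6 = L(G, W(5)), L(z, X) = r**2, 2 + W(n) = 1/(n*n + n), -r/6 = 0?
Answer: 78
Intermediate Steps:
r = 0 (r = -6*0 = 0)
W(n) = -2 + 1/(n + n**2) (W(n) = -2 + 1/(n*n + n) = -2 + 1/(n**2 + n) = -2 + 1/(n + n**2))
L(z, X) = 0 (L(z, X) = 0**2 = 0)
D(F, G) = -6 (D(F, G) = -6 + 0 = -6)
-13*D(3, 11) = -13*(-6) = 78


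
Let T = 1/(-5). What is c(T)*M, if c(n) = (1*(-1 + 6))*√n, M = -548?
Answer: -548*I*√5 ≈ -1225.4*I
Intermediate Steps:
T = -⅕ ≈ -0.20000
c(n) = 5*√n (c(n) = (1*5)*√n = 5*√n)
c(T)*M = (5*√(-⅕))*(-548) = (5*(I*√5/5))*(-548) = (I*√5)*(-548) = -548*I*√5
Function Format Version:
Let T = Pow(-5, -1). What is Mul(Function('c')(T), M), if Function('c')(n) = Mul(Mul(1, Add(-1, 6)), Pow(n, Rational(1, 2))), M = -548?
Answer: Mul(-548, I, Pow(5, Rational(1, 2))) ≈ Mul(-1225.4, I)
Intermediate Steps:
T = Rational(-1, 5) ≈ -0.20000
Function('c')(n) = Mul(5, Pow(n, Rational(1, 2))) (Function('c')(n) = Mul(Mul(1, 5), Pow(n, Rational(1, 2))) = Mul(5, Pow(n, Rational(1, 2))))
Mul(Function('c')(T), M) = Mul(Mul(5, Pow(Rational(-1, 5), Rational(1, 2))), -548) = Mul(Mul(5, Mul(Rational(1, 5), I, Pow(5, Rational(1, 2)))), -548) = Mul(Mul(I, Pow(5, Rational(1, 2))), -548) = Mul(-548, I, Pow(5, Rational(1, 2)))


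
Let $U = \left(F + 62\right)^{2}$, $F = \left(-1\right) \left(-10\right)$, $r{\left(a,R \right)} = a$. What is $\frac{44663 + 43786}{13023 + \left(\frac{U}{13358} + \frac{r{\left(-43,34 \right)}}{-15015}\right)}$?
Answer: $\frac{8870124328065}{1306053170332} \approx 6.7915$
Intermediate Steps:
$F = 10$
$U = 5184$ ($U = \left(10 + 62\right)^{2} = 72^{2} = 5184$)
$\frac{44663 + 43786}{13023 + \left(\frac{U}{13358} + \frac{r{\left(-43,34 \right)}}{-15015}\right)} = \frac{44663 + 43786}{13023 + \left(\frac{5184}{13358} - \frac{43}{-15015}\right)} = \frac{88449}{13023 + \left(5184 \cdot \frac{1}{13358} - - \frac{43}{15015}\right)} = \frac{88449}{13023 + \left(\frac{2592}{6679} + \frac{43}{15015}\right)} = \frac{88449}{13023 + \frac{39206077}{100285185}} = \frac{88449}{\frac{1306053170332}{100285185}} = 88449 \cdot \frac{100285185}{1306053170332} = \frac{8870124328065}{1306053170332}$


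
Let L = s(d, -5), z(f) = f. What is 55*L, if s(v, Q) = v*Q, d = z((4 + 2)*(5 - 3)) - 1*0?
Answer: -3300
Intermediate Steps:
d = 12 (d = (4 + 2)*(5 - 3) - 1*0 = 6*2 + 0 = 12 + 0 = 12)
s(v, Q) = Q*v
L = -60 (L = -5*12 = -60)
55*L = 55*(-60) = -3300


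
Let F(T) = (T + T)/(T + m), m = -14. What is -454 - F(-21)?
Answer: -2276/5 ≈ -455.20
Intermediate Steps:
F(T) = 2*T/(-14 + T) (F(T) = (T + T)/(T - 14) = (2*T)/(-14 + T) = 2*T/(-14 + T))
-454 - F(-21) = -454 - 2*(-21)/(-14 - 21) = -454 - 2*(-21)/(-35) = -454 - 2*(-21)*(-1)/35 = -454 - 1*6/5 = -454 - 6/5 = -2276/5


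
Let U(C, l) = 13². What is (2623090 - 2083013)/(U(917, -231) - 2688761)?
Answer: -540077/2688592 ≈ -0.20088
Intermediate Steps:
U(C, l) = 169
(2623090 - 2083013)/(U(917, -231) - 2688761) = (2623090 - 2083013)/(169 - 2688761) = 540077/(-2688592) = 540077*(-1/2688592) = -540077/2688592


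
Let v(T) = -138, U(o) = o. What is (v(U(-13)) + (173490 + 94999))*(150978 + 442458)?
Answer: 159249144036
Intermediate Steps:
(v(U(-13)) + (173490 + 94999))*(150978 + 442458) = (-138 + (173490 + 94999))*(150978 + 442458) = (-138 + 268489)*593436 = 268351*593436 = 159249144036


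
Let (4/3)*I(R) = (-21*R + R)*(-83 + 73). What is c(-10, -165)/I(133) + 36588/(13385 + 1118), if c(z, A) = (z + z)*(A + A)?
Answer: 5504336/1928899 ≈ 2.8536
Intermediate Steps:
I(R) = 150*R (I(R) = 3*((-21*R + R)*(-83 + 73))/4 = 3*(-20*R*(-10))/4 = 3*(200*R)/4 = 150*R)
c(z, A) = 4*A*z (c(z, A) = (2*z)*(2*A) = 4*A*z)
c(-10, -165)/I(133) + 36588/(13385 + 1118) = (4*(-165)*(-10))/((150*133)) + 36588/(13385 + 1118) = 6600/19950 + 36588/14503 = 6600*(1/19950) + 36588*(1/14503) = 44/133 + 36588/14503 = 5504336/1928899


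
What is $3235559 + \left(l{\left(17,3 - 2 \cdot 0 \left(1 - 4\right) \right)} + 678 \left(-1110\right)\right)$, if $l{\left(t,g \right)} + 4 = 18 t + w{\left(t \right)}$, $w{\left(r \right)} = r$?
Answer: $2483298$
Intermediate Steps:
$l{\left(t,g \right)} = -4 + 19 t$ ($l{\left(t,g \right)} = -4 + \left(18 t + t\right) = -4 + 19 t$)
$3235559 + \left(l{\left(17,3 - 2 \cdot 0 \left(1 - 4\right) \right)} + 678 \left(-1110\right)\right) = 3235559 + \left(\left(-4 + 19 \cdot 17\right) + 678 \left(-1110\right)\right) = 3235559 + \left(\left(-4 + 323\right) - 752580\right) = 3235559 + \left(319 - 752580\right) = 3235559 - 752261 = 2483298$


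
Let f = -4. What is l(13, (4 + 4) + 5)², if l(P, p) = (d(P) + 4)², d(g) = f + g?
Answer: 28561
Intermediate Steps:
d(g) = -4 + g
l(P, p) = P² (l(P, p) = ((-4 + P) + 4)² = P²)
l(13, (4 + 4) + 5)² = (13²)² = 169² = 28561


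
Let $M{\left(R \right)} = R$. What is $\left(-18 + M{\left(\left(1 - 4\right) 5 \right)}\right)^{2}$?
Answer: $1089$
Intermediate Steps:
$\left(-18 + M{\left(\left(1 - 4\right) 5 \right)}\right)^{2} = \left(-18 + \left(1 - 4\right) 5\right)^{2} = \left(-18 - 15\right)^{2} = \left(-33\right)^{2} = 1089$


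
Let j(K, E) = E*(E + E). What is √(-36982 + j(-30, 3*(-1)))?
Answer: 2*I*√9241 ≈ 192.26*I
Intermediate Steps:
j(K, E) = 2*E² (j(K, E) = E*(2*E) = 2*E²)
√(-36982 + j(-30, 3*(-1))) = √(-36982 + 2*(3*(-1))²) = √(-36982 + 2*(-3)²) = √(-36982 + 2*9) = √(-36982 + 18) = √(-36964) = 2*I*√9241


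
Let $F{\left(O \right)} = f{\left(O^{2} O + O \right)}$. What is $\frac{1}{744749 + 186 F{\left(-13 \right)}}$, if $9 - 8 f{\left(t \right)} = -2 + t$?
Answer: $\frac{4}{3185549} \approx 1.2557 \cdot 10^{-6}$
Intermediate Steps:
$f{\left(t \right)} = \frac{11}{8} - \frac{t}{8}$ ($f{\left(t \right)} = \frac{9}{8} - \frac{-2 + t}{8} = \frac{9}{8} - \left(- \frac{1}{4} + \frac{t}{8}\right) = \frac{11}{8} - \frac{t}{8}$)
$F{\left(O \right)} = \frac{11}{8} - \frac{O}{8} - \frac{O^{3}}{8}$ ($F{\left(O \right)} = \frac{11}{8} - \frac{O^{2} O + O}{8} = \frac{11}{8} - \frac{O^{3} + O}{8} = \frac{11}{8} - \frac{O + O^{3}}{8} = \frac{11}{8} - \left(\frac{O}{8} + \frac{O^{3}}{8}\right) = \frac{11}{8} - \frac{O}{8} - \frac{O^{3}}{8}$)
$\frac{1}{744749 + 186 F{\left(-13 \right)}} = \frac{1}{744749 + 186 \left(\frac{11}{8} - - \frac{13}{8} - \frac{\left(-13\right)^{3}}{8}\right)} = \frac{1}{744749 + 186 \left(\frac{11}{8} + \frac{13}{8} - - \frac{2197}{8}\right)} = \frac{1}{744749 + 186 \left(\frac{11}{8} + \frac{13}{8} + \frac{2197}{8}\right)} = \frac{1}{744749 + 186 \cdot \frac{2221}{8}} = \frac{1}{744749 + \frac{206553}{4}} = \frac{1}{\frac{3185549}{4}} = \frac{4}{3185549}$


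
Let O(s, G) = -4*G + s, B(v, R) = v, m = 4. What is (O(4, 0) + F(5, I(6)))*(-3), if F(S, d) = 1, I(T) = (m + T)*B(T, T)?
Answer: -15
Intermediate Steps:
O(s, G) = s - 4*G
I(T) = T*(4 + T) (I(T) = (4 + T)*T = T*(4 + T))
(O(4, 0) + F(5, I(6)))*(-3) = ((4 - 4*0) + 1)*(-3) = ((4 + 0) + 1)*(-3) = (4 + 1)*(-3) = 5*(-3) = -15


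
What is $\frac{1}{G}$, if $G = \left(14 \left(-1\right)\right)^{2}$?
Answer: $\frac{1}{196} \approx 0.005102$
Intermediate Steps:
$G = 196$ ($G = \left(-14\right)^{2} = 196$)
$\frac{1}{G} = \frac{1}{196}$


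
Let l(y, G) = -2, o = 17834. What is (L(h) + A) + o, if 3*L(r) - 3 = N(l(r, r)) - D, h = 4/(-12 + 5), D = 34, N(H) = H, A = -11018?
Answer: 6805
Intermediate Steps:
h = -4/7 (h = 4/(-7) = -⅐*4 = -4/7 ≈ -0.57143)
L(r) = -11 (L(r) = 1 + (-2 - 1*34)/3 = 1 + (-2 - 34)/3 = 1 + (⅓)*(-36) = 1 - 12 = -11)
(L(h) + A) + o = (-11 - 11018) + 17834 = -11029 + 17834 = 6805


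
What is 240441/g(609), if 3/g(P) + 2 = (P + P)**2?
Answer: 118899837734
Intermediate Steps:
g(P) = 3/(-2 + 4*P**2) (g(P) = 3/(-2 + (P + P)**2) = 3/(-2 + (2*P)**2) = 3/(-2 + 4*P**2))
240441/g(609) = 240441/((3/(2*(-1 + 2*609**2)))) = 240441/((3/(2*(-1 + 2*370881)))) = 240441/((3/(2*(-1 + 741762)))) = 240441/(((3/2)/741761)) = 240441/(((3/2)*(1/741761))) = 240441/(3/1483522) = 240441*(1483522/3) = 118899837734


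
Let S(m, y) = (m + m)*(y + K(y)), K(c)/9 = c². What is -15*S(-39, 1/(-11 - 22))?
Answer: -3120/121 ≈ -25.785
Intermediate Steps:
K(c) = 9*c²
S(m, y) = 2*m*(y + 9*y²) (S(m, y) = (m + m)*(y + 9*y²) = (2*m)*(y + 9*y²) = 2*m*(y + 9*y²))
-15*S(-39, 1/(-11 - 22)) = -30*(-39)*(1 + 9/(-11 - 22))/(-11 - 22) = -30*(-39)*(1 + 9/(-33))/(-33) = -30*(-39)*(-1)*(1 + 9*(-1/33))/33 = -30*(-39)*(-1)*(1 - 3/11)/33 = -30*(-39)*(-1)*8/(33*11) = -15*208/121 = -3120/121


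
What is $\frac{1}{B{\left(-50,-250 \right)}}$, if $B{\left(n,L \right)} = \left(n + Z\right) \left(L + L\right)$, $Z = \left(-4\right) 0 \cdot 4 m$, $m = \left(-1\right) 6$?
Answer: $\frac{1}{25000} \approx 4.0 \cdot 10^{-5}$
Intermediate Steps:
$m = -6$
$Z = 0$ ($Z = \left(-4\right) 0 \cdot 4 \left(-6\right) = 0 \cdot 4 \left(-6\right) = 0 \left(-6\right) = 0$)
$B{\left(n,L \right)} = 2 L n$ ($B{\left(n,L \right)} = \left(n + 0\right) \left(L + L\right) = n 2 L = 2 L n$)
$\frac{1}{B{\left(-50,-250 \right)}} = \frac{1}{2 \left(-250\right) \left(-50\right)} = \frac{1}{25000}$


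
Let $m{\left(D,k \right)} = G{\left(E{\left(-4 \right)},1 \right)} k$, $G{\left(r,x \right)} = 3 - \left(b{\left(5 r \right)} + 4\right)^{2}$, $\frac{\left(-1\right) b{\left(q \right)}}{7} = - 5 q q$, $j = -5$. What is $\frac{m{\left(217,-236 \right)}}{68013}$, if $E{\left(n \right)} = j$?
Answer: $\frac{37656996856}{22671} \approx 1.661 \cdot 10^{6}$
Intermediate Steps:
$b{\left(q \right)} = 35 q^{2}$ ($b{\left(q \right)} = - 7 - 5 q q = - 7 \left(- 5 q^{2}\right) = 35 q^{2}$)
$E{\left(n \right)} = -5$
$G{\left(r,x \right)} = 3 - \left(4 + 875 r^{2}\right)^{2}$ ($G{\left(r,x \right)} = 3 - \left(35 \left(5 r\right)^{2} + 4\right)^{2} = 3 - \left(35 \cdot 25 r^{2} + 4\right)^{2} = 3 - \left(875 r^{2} + 4\right)^{2} = 3 - \left(4 + 875 r^{2}\right)^{2}$)
$m{\left(D,k \right)} = - 478690638 k$ ($m{\left(D,k \right)} = \left(3 - \left(4 + 875 \left(-5\right)^{2}\right)^{2}\right) k = \left(3 - \left(4 + 875 \cdot 25\right)^{2}\right) k = \left(3 - \left(4 + 21875\right)^{2}\right) k = \left(3 - 21879^{2}\right) k = \left(3 - 478690641\right) k = - 478690638 k$)
$\frac{m{\left(217,-236 \right)}}{68013} = \frac{\left(-478690638\right) \left(-236\right)}{68013} = 112970990568 \cdot \frac{1}{68013} = \frac{37656996856}{22671}$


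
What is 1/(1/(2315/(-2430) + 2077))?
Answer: 1008959/486 ≈ 2076.0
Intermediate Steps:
1/(1/(2315/(-2430) + 2077)) = 1/(1/(2315*(-1/2430) + 2077)) = 1/(1/(-463/486 + 2077)) = 1/(1/(1008959/486)) = 1/(486/1008959) = 1008959/486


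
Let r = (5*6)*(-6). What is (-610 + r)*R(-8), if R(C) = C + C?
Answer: 12640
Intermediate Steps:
R(C) = 2*C
r = -180 (r = 30*(-6) = -180)
(-610 + r)*R(-8) = (-610 - 180)*(2*(-8)) = -790*(-16) = 12640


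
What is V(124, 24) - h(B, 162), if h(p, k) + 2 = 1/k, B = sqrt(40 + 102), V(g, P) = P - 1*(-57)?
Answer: 13445/162 ≈ 82.994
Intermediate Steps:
V(g, P) = 57 + P (V(g, P) = P + 57 = 57 + P)
B = sqrt(142) ≈ 11.916
h(p, k) = -2 + 1/k
V(124, 24) - h(B, 162) = (57 + 24) - (-2 + 1/162) = 81 - (-2 + 1/162) = 81 - 1*(-323/162) = 81 + 323/162 = 13445/162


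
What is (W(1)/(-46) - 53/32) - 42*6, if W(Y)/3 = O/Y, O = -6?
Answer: -186403/736 ≈ -253.26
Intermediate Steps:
W(Y) = -18/Y (W(Y) = 3*(-6/Y) = -18/Y)
(W(1)/(-46) - 53/32) - 42*6 = (-18/1/(-46) - 53/32) - 42*6 = (-18*1*(-1/46) - 53*1/32) - 252 = (-18*(-1/46) - 53/32) - 252 = (9/23 - 53/32) - 252 = -931/736 - 252 = -186403/736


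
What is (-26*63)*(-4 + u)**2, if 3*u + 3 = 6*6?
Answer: -80262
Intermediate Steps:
u = 11 (u = -1 + (6*6)/3 = -1 + (1/3)*36 = -1 + 12 = 11)
(-26*63)*(-4 + u)**2 = (-26*63)*(-4 + 11)**2 = -1638*7**2 = -1638*49 = -80262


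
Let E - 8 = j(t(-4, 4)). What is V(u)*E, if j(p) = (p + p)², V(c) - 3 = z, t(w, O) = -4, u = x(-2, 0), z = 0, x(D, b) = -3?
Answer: 216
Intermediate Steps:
u = -3
V(c) = 3 (V(c) = 3 + 0 = 3)
j(p) = 4*p² (j(p) = (2*p)² = 4*p²)
E = 72 (E = 8 + 4*(-4)² = 8 + 4*16 = 8 + 64 = 72)
V(u)*E = 3*72 = 216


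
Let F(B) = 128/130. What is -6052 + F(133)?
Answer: -393316/65 ≈ -6051.0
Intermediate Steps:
F(B) = 64/65 (F(B) = 128*(1/130) = 64/65)
-6052 + F(133) = -6052 + 64/65 = -393316/65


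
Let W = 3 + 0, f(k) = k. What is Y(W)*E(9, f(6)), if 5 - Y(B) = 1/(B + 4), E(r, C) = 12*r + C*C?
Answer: 4896/7 ≈ 699.43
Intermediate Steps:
E(r, C) = C² + 12*r (E(r, C) = 12*r + C² = C² + 12*r)
W = 3
Y(B) = 5 - 1/(4 + B) (Y(B) = 5 - 1/(B + 4) = 5 - 1/(4 + B))
Y(W)*E(9, f(6)) = ((19 + 5*3)/(4 + 3))*(6² + 12*9) = ((19 + 15)/7)*(36 + 108) = ((⅐)*34)*144 = (34/7)*144 = 4896/7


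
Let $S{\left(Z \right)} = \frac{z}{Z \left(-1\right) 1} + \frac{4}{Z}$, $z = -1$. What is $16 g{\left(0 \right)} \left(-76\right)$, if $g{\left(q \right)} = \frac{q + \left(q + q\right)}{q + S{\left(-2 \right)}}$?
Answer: $0$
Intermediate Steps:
$S{\left(Z \right)} = \frac{5}{Z}$ ($S{\left(Z \right)} = - \frac{1}{Z \left(-1\right) 1} + \frac{4}{Z} = - \frac{1}{- Z 1} + \frac{4}{Z} = - \frac{1}{\left(-1\right) Z} + \frac{4}{Z} = - \frac{-1}{Z} + \frac{4}{Z} = \frac{1}{Z} + \frac{4}{Z} = \frac{5}{Z}$)
$g{\left(q \right)} = \frac{3 q}{- \frac{5}{2} + q}$ ($g{\left(q \right)} = \frac{q + \left(q + q\right)}{q + \frac{5}{-2}} = \frac{q + 2 q}{q + 5 \left(- \frac{1}{2}\right)} = \frac{3 q}{q - \frac{5}{2}} = \frac{3 q}{- \frac{5}{2} + q}$)
$16 g{\left(0 \right)} \left(-76\right) = 16 \cdot 6 \cdot 0 \frac{1}{-5 + 2 \cdot 0} \left(-76\right) = 16 \cdot 6 \cdot 0 \frac{1}{-5 + 0} \left(-76\right) = 16 \cdot 6 \cdot 0 \frac{1}{-5} \left(-76\right) = 16 \cdot 6 \cdot 0 \left(- \frac{1}{5}\right) \left(-76\right) = 16 \cdot 0 \left(-76\right) = 0 \left(-76\right) = 0$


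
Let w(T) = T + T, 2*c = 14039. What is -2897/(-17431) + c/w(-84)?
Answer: -243740417/5856816 ≈ -41.617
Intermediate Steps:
c = 14039/2 (c = (½)*14039 = 14039/2 ≈ 7019.5)
w(T) = 2*T
-2897/(-17431) + c/w(-84) = -2897/(-17431) + 14039/(2*((2*(-84)))) = -2897*(-1/17431) + (14039/2)/(-168) = 2897/17431 + (14039/2)*(-1/168) = 2897/17431 - 14039/336 = -243740417/5856816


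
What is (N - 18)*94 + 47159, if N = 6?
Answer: 46031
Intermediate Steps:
(N - 18)*94 + 47159 = (6 - 18)*94 + 47159 = -12*94 + 47159 = -1128 + 47159 = 46031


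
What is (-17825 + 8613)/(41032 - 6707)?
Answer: -9212/34325 ≈ -0.26838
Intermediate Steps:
(-17825 + 8613)/(41032 - 6707) = -9212/34325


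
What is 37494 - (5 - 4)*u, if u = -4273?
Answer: 41767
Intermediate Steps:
37494 - (5 - 4)*u = 37494 - (5 - 4)*(-4273) = 37494 - (-4273) = 37494 - 1*(-4273) = 37494 + 4273 = 41767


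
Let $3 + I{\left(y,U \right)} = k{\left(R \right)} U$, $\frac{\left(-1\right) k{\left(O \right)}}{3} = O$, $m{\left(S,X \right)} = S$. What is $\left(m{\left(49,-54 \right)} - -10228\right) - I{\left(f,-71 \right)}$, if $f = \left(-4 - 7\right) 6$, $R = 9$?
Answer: $8363$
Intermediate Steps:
$f = -66$ ($f = \left(-11\right) 6 = -66$)
$k{\left(O \right)} = - 3 O$
$I{\left(y,U \right)} = -3 - 27 U$ ($I{\left(y,U \right)} = -3 + \left(-3\right) 9 U = -3 - 27 U$)
$\left(m{\left(49,-54 \right)} - -10228\right) - I{\left(f,-71 \right)} = \left(49 - -10228\right) - \left(-3 - -1917\right) = \left(49 + 10228\right) - \left(-3 + 1917\right) = 10277 - 1914 = 8363$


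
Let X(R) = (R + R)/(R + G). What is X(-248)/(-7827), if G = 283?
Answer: 496/273945 ≈ 0.0018106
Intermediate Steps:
X(R) = 2*R/(283 + R) (X(R) = (R + R)/(R + 283) = (2*R)/(283 + R) = 2*R/(283 + R))
X(-248)/(-7827) = (2*(-248)/(283 - 248))/(-7827) = (2*(-248)/35)*(-1/7827) = (2*(-248)*(1/35))*(-1/7827) = -496/35*(-1/7827) = 496/273945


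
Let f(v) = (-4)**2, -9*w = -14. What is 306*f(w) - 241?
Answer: 4655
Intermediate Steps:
w = 14/9 (w = -1/9*(-14) = 14/9 ≈ 1.5556)
f(v) = 16
306*f(w) - 241 = 306*16 - 241 = 4896 - 241 = 4655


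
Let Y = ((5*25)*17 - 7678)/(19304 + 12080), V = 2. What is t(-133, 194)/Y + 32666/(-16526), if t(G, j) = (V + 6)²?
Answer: -16687560637/45884439 ≈ -363.69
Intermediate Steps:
Y = -5553/31384 (Y = (125*17 - 7678)/31384 = (2125 - 7678)*(1/31384) = -5553*1/31384 = -5553/31384 ≈ -0.17694)
t(G, j) = 64 (t(G, j) = (2 + 6)² = 8² = 64)
t(-133, 194)/Y + 32666/(-16526) = 64/(-5553/31384) + 32666/(-16526) = 64*(-31384/5553) + 32666*(-1/16526) = -2008576/5553 - 16333/8263 = -16687560637/45884439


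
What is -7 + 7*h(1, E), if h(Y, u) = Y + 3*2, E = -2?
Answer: 42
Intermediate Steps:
h(Y, u) = 6 + Y (h(Y, u) = Y + 6 = 6 + Y)
-7 + 7*h(1, E) = -7 + 7*(6 + 1) = -7 + 7*7 = -7 + 49 = 42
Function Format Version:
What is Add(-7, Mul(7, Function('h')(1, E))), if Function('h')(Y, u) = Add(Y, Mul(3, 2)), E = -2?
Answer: 42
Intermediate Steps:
Function('h')(Y, u) = Add(6, Y) (Function('h')(Y, u) = Add(Y, 6) = Add(6, Y))
Add(-7, Mul(7, Function('h')(1, E))) = Add(-7, Mul(7, Add(6, 1))) = Add(-7, Mul(7, 7)) = Add(-7, 49) = 42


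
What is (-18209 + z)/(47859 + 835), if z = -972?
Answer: -19181/48694 ≈ -0.39391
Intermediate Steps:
(-18209 + z)/(47859 + 835) = (-18209 - 972)/(47859 + 835) = -19181/48694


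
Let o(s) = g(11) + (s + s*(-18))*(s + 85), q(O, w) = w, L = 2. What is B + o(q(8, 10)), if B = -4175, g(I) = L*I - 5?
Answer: -20308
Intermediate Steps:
g(I) = -5 + 2*I (g(I) = 2*I - 5 = -5 + 2*I)
o(s) = 17 - 17*s*(85 + s) (o(s) = (-5 + 2*11) + (s + s*(-18))*(s + 85) = (-5 + 22) + (s - 18*s)*(85 + s) = 17 + (-17*s)*(85 + s) = 17 - 17*s*(85 + s))
B + o(q(8, 10)) = -4175 + (17 - 1445*10 - 17*10²) = -4175 + (17 - 14450 - 17*100) = -4175 + (17 - 14450 - 1700) = -4175 - 16133 = -20308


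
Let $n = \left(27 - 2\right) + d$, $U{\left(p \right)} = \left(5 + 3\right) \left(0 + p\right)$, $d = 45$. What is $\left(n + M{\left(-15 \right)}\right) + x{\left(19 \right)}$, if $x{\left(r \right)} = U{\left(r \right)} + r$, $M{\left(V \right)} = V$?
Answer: $226$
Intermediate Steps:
$U{\left(p \right)} = 8 p$
$x{\left(r \right)} = 9 r$ ($x{\left(r \right)} = 8 r + r = 9 r$)
$n = 70$ ($n = \left(27 - 2\right) + 45 = 25 + 45 = 70$)
$\left(n + M{\left(-15 \right)}\right) + x{\left(19 \right)} = \left(70 - 15\right) + 9 \cdot 19 = 55 + 171 = 226$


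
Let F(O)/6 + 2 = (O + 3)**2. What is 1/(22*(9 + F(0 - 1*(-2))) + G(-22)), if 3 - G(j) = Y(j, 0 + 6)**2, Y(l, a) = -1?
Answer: 1/3236 ≈ 0.00030902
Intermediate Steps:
F(O) = -12 + 6*(3 + O)**2 (F(O) = -12 + 6*(O + 3)**2 = -12 + 6*(3 + O)**2)
G(j) = 2 (G(j) = 3 - 1*(-1)**2 = 3 - 1*1 = 3 - 1 = 2)
1/(22*(9 + F(0 - 1*(-2))) + G(-22)) = 1/(22*(9 + (-12 + 6*(3 + (0 - 1*(-2)))**2)) + 2) = 1/(22*(9 + (-12 + 6*(3 + (0 + 2))**2)) + 2) = 1/(22*(9 + (-12 + 6*(3 + 2)**2)) + 2) = 1/(22*(9 + (-12 + 6*5**2)) + 2) = 1/(22*(9 + (-12 + 6*25)) + 2) = 1/(22*(9 + (-12 + 150)) + 2) = 1/(22*(9 + 138) + 2) = 1/(22*147 + 2) = 1/(3234 + 2) = 1/3236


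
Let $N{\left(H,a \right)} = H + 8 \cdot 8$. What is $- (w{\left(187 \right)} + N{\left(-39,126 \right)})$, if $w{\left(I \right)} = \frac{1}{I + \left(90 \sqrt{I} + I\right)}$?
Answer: $- \frac{91899}{3676} - \frac{45 \sqrt{187}}{687412} \approx -25.001$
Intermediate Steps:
$N{\left(H,a \right)} = 64 + H$ ($N{\left(H,a \right)} = H + 64 = 64 + H$)
$w{\left(I \right)} = \frac{1}{2 I + 90 \sqrt{I}}$ ($w{\left(I \right)} = \frac{1}{I + \left(I + 90 \sqrt{I}\right)} = \frac{1}{2 I + 90 \sqrt{I}}$)
$- (w{\left(187 \right)} + N{\left(-39,126 \right)}) = - (\frac{1}{2 \left(187 + 45 \sqrt{187}\right)} + \left(64 - 39\right)) = - (\frac{1}{2 \left(187 + 45 \sqrt{187}\right)} + 25) = - (25 + \frac{1}{2 \left(187 + 45 \sqrt{187}\right)}) = -25 - \frac{1}{2 \left(187 + 45 \sqrt{187}\right)}$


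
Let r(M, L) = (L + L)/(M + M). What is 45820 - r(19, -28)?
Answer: 870608/19 ≈ 45822.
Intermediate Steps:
r(M, L) = L/M (r(M, L) = (2*L)/((2*M)) = (2*L)*(1/(2*M)) = L/M)
45820 - r(19, -28) = 45820 - (-28)/19 = 45820 - 1*(-28/19) = 45820 + 28/19 = 870608/19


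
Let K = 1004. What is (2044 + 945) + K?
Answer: 3993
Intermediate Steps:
(2044 + 945) + K = (2044 + 945) + 1004 = 2989 + 1004 = 3993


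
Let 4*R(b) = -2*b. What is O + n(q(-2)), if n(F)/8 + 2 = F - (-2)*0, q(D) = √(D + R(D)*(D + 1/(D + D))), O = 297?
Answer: 281 + 4*I*√17 ≈ 281.0 + 16.492*I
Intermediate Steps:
R(b) = -b/2 (R(b) = (-2*b)/4 = -b/2)
q(D) = √(D - D*(D + 1/(2*D))/2) (q(D) = √(D + (-D/2)*(D + 1/(D + D))) = √(D + (-D/2)*(D + 1/(2*D))) = √(D - D*(D + 1/(2*D))/2))
n(F) = -16 + 8*F (n(F) = -16 + 8*(F - (-2)*0) = -16 + 8*(F - 1*0) = -16 + 8*(F + 0) = -16 + 8*F)
O + n(q(-2)) = 297 + (-16 + 8*(√(-1 - 2*(-2)*(-2 - 2))/2)) = 297 + (-16 + 8*(√(-1 - 2*(-2)*(-4))/2)) = 297 + (-16 + 8*(√(-1 - 16)/2)) = 297 + (-16 + 8*(√(-17)/2)) = 297 + (-16 + 8*((I*√17)/2)) = 297 + (-16 + 8*(I*√17/2)) = 297 + (-16 + 4*I*√17) = 281 + 4*I*√17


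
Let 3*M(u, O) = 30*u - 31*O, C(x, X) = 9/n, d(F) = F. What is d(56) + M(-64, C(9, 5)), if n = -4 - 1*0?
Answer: -2243/4 ≈ -560.75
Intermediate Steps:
n = -4 (n = -4 + 0 = -4)
C(x, X) = -9/4 (C(x, X) = 9/(-4) = 9*(-¼) = -9/4)
M(u, O) = 10*u - 31*O/3 (M(u, O) = (30*u - 31*O)/3 = (-31*O + 30*u)/3 = 10*u - 31*O/3)
d(56) + M(-64, C(9, 5)) = 56 + (10*(-64) - 31/3*(-9/4)) = 56 + (-640 + 93/4) = 56 - 2467/4 = -2243/4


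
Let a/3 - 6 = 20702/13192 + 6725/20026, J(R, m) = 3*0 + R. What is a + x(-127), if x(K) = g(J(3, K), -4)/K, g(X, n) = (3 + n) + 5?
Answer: 11685599617/493400588 ≈ 23.684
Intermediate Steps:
J(R, m) = R (J(R, m) = 0 + R = R)
g(X, n) = 8 + n
a = 92134959/3885044 (a = 18 + 3*(20702/13192 + 6725/20026) = 18 + 3*(20702*(1/13192) + 6725*(1/20026)) = 18 + 3*(10351/6596 + 6725/20026) = 18 + 3*(7401389/3885044) = 18 + 22204167/3885044 = 92134959/3885044 ≈ 23.715)
x(K) = 4/K (x(K) = (8 - 4)/K = 4/K)
a + x(-127) = 92134959/3885044 + 4/(-127) = 92134959/3885044 + 4*(-1/127) = 92134959/3885044 - 4/127 = 11685599617/493400588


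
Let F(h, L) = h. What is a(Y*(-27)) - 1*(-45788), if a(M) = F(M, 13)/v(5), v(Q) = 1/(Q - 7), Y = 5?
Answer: 46058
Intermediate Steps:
v(Q) = 1/(-7 + Q)
a(M) = -2*M (a(M) = M/(1/(-7 + 5)) = M/(1/(-2)) = M/(-½) = M*(-2) = -2*M)
a(Y*(-27)) - 1*(-45788) = -10*(-27) - 1*(-45788) = -2*(-135) + 45788 = 270 + 45788 = 46058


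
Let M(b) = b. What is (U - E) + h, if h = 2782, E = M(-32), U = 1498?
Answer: 4312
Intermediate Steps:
E = -32
(U - E) + h = (1498 - 1*(-32)) + 2782 = (1498 + 32) + 2782 = 1530 + 2782 = 4312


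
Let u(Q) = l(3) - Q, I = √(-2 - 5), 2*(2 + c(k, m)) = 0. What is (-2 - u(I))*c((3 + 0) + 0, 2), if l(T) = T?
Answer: 10 - 2*I*√7 ≈ 10.0 - 5.2915*I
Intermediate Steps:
c(k, m) = -2 (c(k, m) = -2 + (½)*0 = -2 + 0 = -2)
I = I*√7 (I = √(-7) = I*√7 ≈ 2.6458*I)
u(Q) = 3 - Q
(-2 - u(I))*c((3 + 0) + 0, 2) = (-2 - (3 - I*√7))*(-2) = (-2 + (-3 + I*√7))*(-2) = (-5 + I*√7)*(-2) = 10 - 2*I*√7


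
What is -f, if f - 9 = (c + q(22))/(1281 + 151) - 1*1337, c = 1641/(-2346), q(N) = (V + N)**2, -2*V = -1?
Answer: 2973461863/2239648 ≈ 1327.6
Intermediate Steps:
V = 1/2 (V = -1/2*(-1) = 1/2 ≈ 0.50000)
q(N) = (1/2 + N)**2
c = -547/782 (c = 1641*(-1/2346) = -547/782 ≈ -0.69949)
f = -2973461863/2239648 (f = 9 + ((-547/782 + (1 + 2*22)**2/4)/(1281 + 151) - 1*1337) = 9 + ((-547/782 + (1 + 44)**2/4)/1432 - 1337) = 9 + ((-547/782 + (1/4)*45**2)*(1/1432) - 1337) = 9 + ((-547/782 + (1/4)*2025)*(1/1432) - 1337) = 9 + ((-547/782 + 2025/4)*(1/1432) - 1337) = 9 + ((790681/1564)*(1/1432) - 1337) = 9 + (790681/2239648 - 1337) = 9 - 2993618695/2239648 = -2973461863/2239648 ≈ -1327.6)
-f = -1*(-2973461863/2239648) = 2973461863/2239648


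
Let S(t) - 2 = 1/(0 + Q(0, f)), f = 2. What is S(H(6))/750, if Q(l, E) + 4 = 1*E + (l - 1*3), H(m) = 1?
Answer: 3/1250 ≈ 0.0024000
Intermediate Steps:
Q(l, E) = -7 + E + l (Q(l, E) = -4 + (1*E + (l - 1*3)) = -4 + (E + (l - 3)) = -4 + (E + (-3 + l)) = -4 + (-3 + E + l) = -7 + E + l)
S(t) = 9/5 (S(t) = 2 + 1/(0 + (-7 + 2 + 0)) = 2 + 1/(0 - 5) = 2 + 1/(-5) = 2 - ⅕ = 9/5)
S(H(6))/750 = (9/5)/750 = (9/5)*(1/750) = 3/1250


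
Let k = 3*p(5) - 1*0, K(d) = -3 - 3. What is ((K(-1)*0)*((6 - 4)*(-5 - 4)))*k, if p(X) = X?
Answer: 0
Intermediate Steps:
K(d) = -6
k = 15 (k = 3*5 - 1*0 = 15 + 0 = 15)
((K(-1)*0)*((6 - 4)*(-5 - 4)))*k = ((-6*0)*((6 - 4)*(-5 - 4)))*15 = (0*(2*(-9)))*15 = (0*(-18))*15 = 0*15 = 0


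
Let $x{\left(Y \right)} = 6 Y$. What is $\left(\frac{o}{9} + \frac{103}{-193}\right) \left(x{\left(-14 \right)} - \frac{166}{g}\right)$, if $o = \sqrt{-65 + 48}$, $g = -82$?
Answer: $\frac{346183}{7913} - \frac{3361 i \sqrt{17}}{369} \approx 43.749 - 37.555 i$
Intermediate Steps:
$o = i \sqrt{17}$ ($o = \sqrt{-17} = i \sqrt{17} \approx 4.1231 i$)
$\left(\frac{o}{9} + \frac{103}{-193}\right) \left(x{\left(-14 \right)} - \frac{166}{g}\right) = \left(\frac{i \sqrt{17}}{9} + \frac{103}{-193}\right) \left(6 \left(-14\right) - \frac{166}{-82}\right) = \left(i \sqrt{17} \cdot \frac{1}{9} + 103 \left(- \frac{1}{193}\right)\right) \left(-84 - - \frac{83}{41}\right) = \left(\frac{i \sqrt{17}}{9} - \frac{103}{193}\right) \left(-84 + \frac{83}{41}\right) = \left(- \frac{103}{193} + \frac{i \sqrt{17}}{9}\right) \left(- \frac{3361}{41}\right) = \frac{346183}{7913} - \frac{3361 i \sqrt{17}}{369}$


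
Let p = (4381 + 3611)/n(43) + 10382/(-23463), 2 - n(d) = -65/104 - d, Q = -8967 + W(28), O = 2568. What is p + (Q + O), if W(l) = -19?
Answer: -53467378972/8563995 ≈ -6243.3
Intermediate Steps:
Q = -8986 (Q = -8967 - 19 = -8986)
n(d) = 21/8 + d (n(d) = 2 - (-65/104 - d) = 2 - (-65*1/104 - d) = 2 - (-5/8 - d) = 2 + (5/8 + d) = 21/8 + d)
p = 1496340938/8563995 (p = (4381 + 3611)/(21/8 + 43) + 10382/(-23463) = 7992/(365/8) + 10382*(-1/23463) = 7992*(8/365) - 10382/23463 = 63936/365 - 10382/23463 = 1496340938/8563995 ≈ 174.72)
p + (Q + O) = 1496340938/8563995 + (-8986 + 2568) = 1496340938/8563995 - 6418 = -53467378972/8563995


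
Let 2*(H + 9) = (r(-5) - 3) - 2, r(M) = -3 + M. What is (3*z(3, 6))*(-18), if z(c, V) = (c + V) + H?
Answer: 351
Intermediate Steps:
H = -31/2 (H = -9 + (((-3 - 5) - 3) - 2)/2 = -9 + ((-8 - 3) - 2)/2 = -9 + (-11 - 2)/2 = -9 + (½)*(-13) = -9 - 13/2 = -31/2 ≈ -15.500)
z(c, V) = -31/2 + V + c (z(c, V) = (c + V) - 31/2 = (V + c) - 31/2 = -31/2 + V + c)
(3*z(3, 6))*(-18) = (3*(-31/2 + 6 + 3))*(-18) = (3*(-13/2))*(-18) = -39/2*(-18) = 351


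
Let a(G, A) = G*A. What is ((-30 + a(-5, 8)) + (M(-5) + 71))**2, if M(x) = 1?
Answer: 4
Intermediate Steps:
a(G, A) = A*G
((-30 + a(-5, 8)) + (M(-5) + 71))**2 = ((-30 + 8*(-5)) + (1 + 71))**2 = ((-30 - 40) + 72)**2 = (-70 + 72)**2 = 2**2 = 4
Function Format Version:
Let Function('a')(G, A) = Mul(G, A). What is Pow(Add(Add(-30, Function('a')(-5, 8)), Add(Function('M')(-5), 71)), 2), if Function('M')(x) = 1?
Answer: 4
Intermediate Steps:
Function('a')(G, A) = Mul(A, G)
Pow(Add(Add(-30, Function('a')(-5, 8)), Add(Function('M')(-5), 71)), 2) = Pow(Add(Add(-30, Mul(8, -5)), Add(1, 71)), 2) = Pow(Add(Add(-30, -40), 72), 2) = Pow(Add(-70, 72), 2) = Pow(2, 2) = 4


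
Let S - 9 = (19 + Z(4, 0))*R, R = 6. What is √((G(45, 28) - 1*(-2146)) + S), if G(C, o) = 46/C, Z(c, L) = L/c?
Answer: √510755/15 ≈ 47.645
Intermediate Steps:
S = 123 (S = 9 + (19 + 0/4)*6 = 9 + (19 + 0*(¼))*6 = 9 + (19 + 0)*6 = 9 + 19*6 = 9 + 114 = 123)
√((G(45, 28) - 1*(-2146)) + S) = √((46/45 - 1*(-2146)) + 123) = √((46*(1/45) + 2146) + 123) = √((46/45 + 2146) + 123) = √(96616/45 + 123) = √(102151/45) = √510755/15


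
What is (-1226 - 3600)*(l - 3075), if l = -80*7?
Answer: 17542510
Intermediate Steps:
l = -560
(-1226 - 3600)*(l - 3075) = (-1226 - 3600)*(-560 - 3075) = -4826*(-3635) = 17542510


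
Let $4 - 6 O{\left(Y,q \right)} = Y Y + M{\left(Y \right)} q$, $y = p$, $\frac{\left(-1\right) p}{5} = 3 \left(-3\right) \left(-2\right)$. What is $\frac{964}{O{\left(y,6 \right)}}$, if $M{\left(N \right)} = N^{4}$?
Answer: $- \frac{723}{49208512} \approx -1.4693 \cdot 10^{-5}$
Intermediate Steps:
$p = -90$ ($p = - 5 \cdot 3 \left(-3\right) \left(-2\right) = - 5 \left(\left(-9\right) \left(-2\right)\right) = \left(-5\right) 18 = -90$)
$y = -90$
$O{\left(Y,q \right)} = \frac{2}{3} - \frac{Y^{2}}{6} - \frac{q Y^{4}}{6}$ ($O{\left(Y,q \right)} = \frac{2}{3} - \frac{Y Y + Y^{4} q}{6} = \frac{2}{3} - \frac{Y^{2} + q Y^{4}}{6} = \frac{2}{3} - \left(\frac{Y^{2}}{6} + \frac{q Y^{4}}{6}\right) = \frac{2}{3} - \frac{Y^{2}}{6} - \frac{q Y^{4}}{6}$)
$\frac{964}{O{\left(y,6 \right)}} = \frac{964}{\frac{2}{3} - \frac{\left(-90\right)^{2}}{6} - 1 \left(-90\right)^{4}} = \frac{964}{\frac{2}{3} - 1350 - 1 \cdot 65610000} = \frac{964}{\frac{2}{3} - 1350 - 65610000} = \frac{964}{- \frac{196834048}{3}} = 964 \left(- \frac{3}{196834048}\right) = - \frac{723}{49208512}$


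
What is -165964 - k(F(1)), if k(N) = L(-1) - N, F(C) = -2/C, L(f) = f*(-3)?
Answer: -165969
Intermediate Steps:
L(f) = -3*f
k(N) = 3 - N (k(N) = -3*(-1) - N = 3 - N)
-165964 - k(F(1)) = -165964 - (3 - (-2)/1) = -165964 - (3 - (-2)) = -165964 - (3 - 1*(-2)) = -165964 - (3 + 2) = -165964 - 1*5 = -165964 - 5 = -165969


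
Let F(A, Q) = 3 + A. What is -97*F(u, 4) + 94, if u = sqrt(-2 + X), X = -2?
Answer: -197 - 194*I ≈ -197.0 - 194.0*I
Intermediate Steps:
u = 2*I (u = sqrt(-2 - 2) = sqrt(-4) = 2*I ≈ 2.0*I)
-97*F(u, 4) + 94 = -97*(3 + 2*I) + 94 = (-291 - 194*I) + 94 = -197 - 194*I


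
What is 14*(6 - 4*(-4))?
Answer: 308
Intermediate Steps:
14*(6 - 4*(-4)) = 14*(6 + 16) = 14*22 = 308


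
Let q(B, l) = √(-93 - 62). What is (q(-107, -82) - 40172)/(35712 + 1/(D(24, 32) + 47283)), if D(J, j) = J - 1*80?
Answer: -1897203044/1686570625 + 47227*I*√155/1686570625 ≈ -1.1249 + 0.00034862*I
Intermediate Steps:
D(J, j) = -80 + J (D(J, j) = J - 80 = -80 + J)
q(B, l) = I*√155 (q(B, l) = √(-155) = I*√155)
(q(-107, -82) - 40172)/(35712 + 1/(D(24, 32) + 47283)) = (I*√155 - 40172)/(35712 + 1/((-80 + 24) + 47283)) = (-40172 + I*√155)/(35712 + 1/(-56 + 47283)) = (-40172 + I*√155)/(35712 + 1/47227) = (-40172 + I*√155)/(1686570625/47227) = (-40172 + I*√155)*(47227/1686570625) = -1897203044/1686570625 + 47227*I*√155/1686570625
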